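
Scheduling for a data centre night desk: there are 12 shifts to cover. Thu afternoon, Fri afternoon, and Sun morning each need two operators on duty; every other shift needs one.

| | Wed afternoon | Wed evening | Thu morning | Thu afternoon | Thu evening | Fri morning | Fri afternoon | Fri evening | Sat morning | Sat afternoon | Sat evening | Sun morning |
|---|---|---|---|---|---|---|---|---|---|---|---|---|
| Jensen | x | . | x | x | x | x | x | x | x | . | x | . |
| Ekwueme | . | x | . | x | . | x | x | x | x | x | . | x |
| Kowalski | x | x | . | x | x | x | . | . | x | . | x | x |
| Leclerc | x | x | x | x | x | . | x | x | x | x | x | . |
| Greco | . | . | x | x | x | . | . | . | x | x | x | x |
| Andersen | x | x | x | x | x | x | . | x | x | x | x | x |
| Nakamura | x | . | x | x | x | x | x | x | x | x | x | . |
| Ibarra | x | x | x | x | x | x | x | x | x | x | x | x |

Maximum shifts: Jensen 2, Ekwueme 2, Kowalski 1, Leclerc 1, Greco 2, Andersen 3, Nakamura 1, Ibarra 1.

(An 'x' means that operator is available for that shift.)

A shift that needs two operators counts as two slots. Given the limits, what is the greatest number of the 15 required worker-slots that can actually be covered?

13

Total capacity across all operators is 2+2+1+1+2+3+1+1 = 13, and 15 slots are needed, so at most 13 can be filled.
An assignment achieving 13: Wed afternoon→Jensen, Wed evening→Ekwueme, Thu morning→Leclerc, Thu afternoon→Ibarra, Thu evening→Andersen, Fri morning→Andersen, Fri afternoon→Jensen+Ekwueme, Fri evening→Andersen, Sat afternoon→Greco, Sat evening→Nakamura, Sun morning→Kowalski+Greco.
Loads: Jensen 2/2, Ekwueme 2/2, Kowalski 1/1, Leclerc 1/1, Greco 2/2, Andersen 3/3, Nakamura 1/1, Ibarra 1/1.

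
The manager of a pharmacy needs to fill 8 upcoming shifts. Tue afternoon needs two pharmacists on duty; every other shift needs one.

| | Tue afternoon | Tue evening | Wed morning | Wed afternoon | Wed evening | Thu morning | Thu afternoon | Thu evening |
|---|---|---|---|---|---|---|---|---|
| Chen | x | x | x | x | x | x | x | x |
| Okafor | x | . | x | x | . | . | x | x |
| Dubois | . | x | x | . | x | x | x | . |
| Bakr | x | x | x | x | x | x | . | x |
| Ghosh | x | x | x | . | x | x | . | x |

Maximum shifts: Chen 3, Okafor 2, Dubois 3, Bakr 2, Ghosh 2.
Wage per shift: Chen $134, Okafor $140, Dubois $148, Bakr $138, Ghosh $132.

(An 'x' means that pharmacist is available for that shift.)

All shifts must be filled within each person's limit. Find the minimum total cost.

$1222

Picking the cheapest available pharmacist for each shift independently would cost $1194, but that ignores the shift limits.
An optimal schedule: Tue afternoon→Bakr+Okafor, Tue evening→Ghosh, Wed morning→Okafor, Wed afternoon→Chen, Wed evening→Ghosh, Thu morning→Chen, Thu afternoon→Chen, Thu evening→Bakr.
Total: 138 + 140 + 132 + 140 + 134 + 132 + 134 + 134 + 138 = $1222.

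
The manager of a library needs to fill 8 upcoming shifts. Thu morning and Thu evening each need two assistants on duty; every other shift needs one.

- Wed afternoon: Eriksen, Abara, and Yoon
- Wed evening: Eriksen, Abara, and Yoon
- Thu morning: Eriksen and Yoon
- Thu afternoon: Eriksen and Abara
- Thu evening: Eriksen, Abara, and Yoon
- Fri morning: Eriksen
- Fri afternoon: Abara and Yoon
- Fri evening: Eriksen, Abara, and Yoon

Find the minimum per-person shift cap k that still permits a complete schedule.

With 3 assistants and 10 worker-slots to fill, someone must work at least ⌈10/3⌉ = 4 shifts, so k ≥ 4.
k = 4 works: Wed afternoon→Eriksen, Wed evening→Abara, Thu morning→Eriksen+Yoon, Thu afternoon→Eriksen, Thu evening→Abara+Yoon, Fri morning→Eriksen, Fri afternoon→Abara, Fri evening→Abara.
Loads: Eriksen 4, Abara 4, Yoon 2 — all ≤ 4.

4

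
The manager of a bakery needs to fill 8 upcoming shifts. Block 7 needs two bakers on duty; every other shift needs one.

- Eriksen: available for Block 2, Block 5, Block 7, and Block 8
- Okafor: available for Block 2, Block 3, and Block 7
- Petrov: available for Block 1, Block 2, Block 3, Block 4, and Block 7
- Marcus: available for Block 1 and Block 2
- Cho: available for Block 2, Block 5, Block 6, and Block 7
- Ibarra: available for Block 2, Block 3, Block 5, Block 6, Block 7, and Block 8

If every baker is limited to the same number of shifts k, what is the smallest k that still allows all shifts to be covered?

2

With 6 bakers and 9 worker-slots to fill, someone must work at least ⌈9/6⌉ = 2 shifts, so k ≥ 2.
k = 2 works: Block 1→Petrov, Block 2→Okafor, Block 3→Okafor, Block 4→Petrov, Block 5→Eriksen, Block 6→Cho, Block 7→Cho+Ibarra, Block 8→Eriksen.
Loads: Eriksen 2, Okafor 2, Petrov 2, Marcus 0, Cho 2, Ibarra 1 — all ≤ 2.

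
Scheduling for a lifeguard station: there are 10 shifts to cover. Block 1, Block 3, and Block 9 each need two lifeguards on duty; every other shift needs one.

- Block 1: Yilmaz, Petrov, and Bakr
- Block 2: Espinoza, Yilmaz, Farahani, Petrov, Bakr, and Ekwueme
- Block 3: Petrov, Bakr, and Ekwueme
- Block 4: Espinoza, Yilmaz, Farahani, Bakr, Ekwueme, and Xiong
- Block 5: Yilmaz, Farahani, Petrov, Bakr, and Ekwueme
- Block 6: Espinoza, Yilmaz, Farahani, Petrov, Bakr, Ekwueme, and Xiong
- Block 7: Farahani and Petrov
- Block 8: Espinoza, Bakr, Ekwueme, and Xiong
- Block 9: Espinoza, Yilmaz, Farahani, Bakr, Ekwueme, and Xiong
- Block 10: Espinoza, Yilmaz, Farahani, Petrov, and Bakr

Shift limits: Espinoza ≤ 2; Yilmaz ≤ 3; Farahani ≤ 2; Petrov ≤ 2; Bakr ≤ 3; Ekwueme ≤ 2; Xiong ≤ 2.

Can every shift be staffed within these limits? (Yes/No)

One valid schedule: Block 1→Yilmaz+Petrov, Block 2→Yilmaz, Block 3→Petrov+Bakr, Block 4→Farahani, Block 5→Yilmaz, Block 6→Bakr, Block 7→Farahani, Block 8→Espinoza, Block 9→Bakr+Ekwueme, Block 10→Espinoza.
Loads: Espinoza 2/2, Yilmaz 3/3, Farahani 2/2, Petrov 2/2, Bakr 3/3, Ekwueme 1/2, Xiong 0/2 — all within limits.

Yes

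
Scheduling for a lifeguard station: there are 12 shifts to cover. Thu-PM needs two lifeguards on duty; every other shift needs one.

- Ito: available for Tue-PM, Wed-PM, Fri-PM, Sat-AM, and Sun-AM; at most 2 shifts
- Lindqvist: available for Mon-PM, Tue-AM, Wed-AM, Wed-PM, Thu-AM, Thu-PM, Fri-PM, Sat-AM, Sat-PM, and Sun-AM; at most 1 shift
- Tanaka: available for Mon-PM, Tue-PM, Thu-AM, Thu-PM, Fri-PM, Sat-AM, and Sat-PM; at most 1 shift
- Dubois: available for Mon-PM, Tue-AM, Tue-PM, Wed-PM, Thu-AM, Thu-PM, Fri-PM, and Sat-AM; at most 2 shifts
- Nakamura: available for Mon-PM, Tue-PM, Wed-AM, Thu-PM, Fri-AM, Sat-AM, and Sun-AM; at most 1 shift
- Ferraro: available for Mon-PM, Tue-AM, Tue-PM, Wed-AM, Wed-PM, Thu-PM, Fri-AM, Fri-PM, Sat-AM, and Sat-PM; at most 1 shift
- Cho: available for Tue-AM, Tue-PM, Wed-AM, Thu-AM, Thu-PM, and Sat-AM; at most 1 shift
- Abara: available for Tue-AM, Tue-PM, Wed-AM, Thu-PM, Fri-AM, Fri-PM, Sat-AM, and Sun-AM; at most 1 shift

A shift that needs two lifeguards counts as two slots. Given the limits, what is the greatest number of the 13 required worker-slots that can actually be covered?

Total capacity across all lifeguards is 2+1+1+2+1+1+1+1 = 10, and 13 slots are needed, so at most 10 can be filled.
An assignment achieving 10: Mon-PM→Dubois, Tue-AM→Dubois, Tue-PM→Cho, Wed-AM→Ferraro, Wed-PM→Ito, Thu-AM→Tanaka, Fri-AM→Nakamura, Fri-PM→Abara, Sat-PM→Lindqvist, Sun-AM→Ito.
Loads: Ito 2/2, Lindqvist 1/1, Tanaka 1/1, Dubois 2/2, Nakamura 1/1, Ferraro 1/1, Cho 1/1, Abara 1/1.

10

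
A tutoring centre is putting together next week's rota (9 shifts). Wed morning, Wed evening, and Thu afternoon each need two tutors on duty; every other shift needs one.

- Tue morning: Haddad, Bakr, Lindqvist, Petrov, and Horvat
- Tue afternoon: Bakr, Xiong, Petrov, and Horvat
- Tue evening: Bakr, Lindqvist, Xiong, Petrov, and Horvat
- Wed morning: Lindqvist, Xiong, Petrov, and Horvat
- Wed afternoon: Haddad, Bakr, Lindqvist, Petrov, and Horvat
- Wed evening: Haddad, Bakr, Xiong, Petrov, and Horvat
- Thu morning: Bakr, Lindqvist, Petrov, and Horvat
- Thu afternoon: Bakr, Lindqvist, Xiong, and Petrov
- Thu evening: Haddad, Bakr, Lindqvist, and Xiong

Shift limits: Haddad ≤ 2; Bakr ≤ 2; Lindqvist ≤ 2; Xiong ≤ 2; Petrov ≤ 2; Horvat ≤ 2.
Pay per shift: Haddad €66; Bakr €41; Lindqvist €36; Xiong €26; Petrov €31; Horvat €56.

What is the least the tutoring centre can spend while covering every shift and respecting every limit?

Picking the cheapest available tutor for each shift independently would cost €342, but that ignores the shift limits.
An optimal schedule: Tue morning→Haddad, Tue afternoon→Bakr, Tue evening→Lindqvist, Wed morning→Xiong+Horvat, Wed afternoon→Lindqvist, Wed evening→Petrov+Horvat, Thu morning→Bakr, Thu afternoon→Xiong+Petrov, Thu evening→Haddad.
Total: 66 + 41 + 36 + 26 + 56 + 36 + 31 + 56 + 41 + 26 + 31 + 66 = €512.

€512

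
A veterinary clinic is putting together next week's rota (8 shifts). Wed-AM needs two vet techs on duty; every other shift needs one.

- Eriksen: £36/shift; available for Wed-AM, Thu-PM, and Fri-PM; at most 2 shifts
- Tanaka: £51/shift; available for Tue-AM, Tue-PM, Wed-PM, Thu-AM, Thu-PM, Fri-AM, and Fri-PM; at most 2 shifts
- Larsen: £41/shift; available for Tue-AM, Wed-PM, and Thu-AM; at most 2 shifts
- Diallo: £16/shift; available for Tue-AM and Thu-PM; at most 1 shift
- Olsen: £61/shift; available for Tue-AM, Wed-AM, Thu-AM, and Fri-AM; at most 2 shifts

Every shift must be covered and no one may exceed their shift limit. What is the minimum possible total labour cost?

Tue-PM can only be covered by Tanaka, so that assignment is forced.
Wed-AM can only be covered by Eriksen and Olsen, so that assignment is forced.
Picking the cheapest available vet tech for each shift independently would cost £349, but that ignores the shift limits.
An optimal schedule: Tue-AM→Larsen, Tue-PM→Tanaka, Wed-AM→Eriksen+Olsen, Wed-PM→Tanaka, Thu-AM→Larsen, Thu-PM→Diallo, Fri-AM→Olsen, Fri-PM→Eriksen.
Total: 41 + 51 + 36 + 61 + 51 + 41 + 16 + 61 + 36 = £394.

£394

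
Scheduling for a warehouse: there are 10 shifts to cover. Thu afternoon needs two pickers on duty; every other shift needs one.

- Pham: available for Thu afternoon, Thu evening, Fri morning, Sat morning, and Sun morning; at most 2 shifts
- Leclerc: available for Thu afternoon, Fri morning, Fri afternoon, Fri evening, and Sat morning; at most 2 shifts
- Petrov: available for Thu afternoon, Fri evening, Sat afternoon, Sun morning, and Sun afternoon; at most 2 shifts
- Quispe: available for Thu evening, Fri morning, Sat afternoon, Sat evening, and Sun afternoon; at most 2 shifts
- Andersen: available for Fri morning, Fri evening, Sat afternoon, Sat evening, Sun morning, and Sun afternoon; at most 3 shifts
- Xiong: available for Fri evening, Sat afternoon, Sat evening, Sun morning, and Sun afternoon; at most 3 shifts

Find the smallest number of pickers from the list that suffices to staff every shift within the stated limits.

11 slots to fill and no one can take more than 3, so at least ⌈11/3⌉ = 4 pickers are needed.
Any 4 pickers together have capacity at most 3+3+2+2 = 10 < 11 slots, so 4 can never suffice.
Pham, Leclerc, Petrov, Quispe, and Andersen alone can cover everything: Thu afternoon→Leclerc+Petrov, Thu evening→Pham, Fri morning→Andersen, Fri afternoon→Leclerc, Fri evening→Petrov, Sat morning→Pham, Sat afternoon→Quispe, Sat evening→Quispe, Sun morning→Andersen, Sun afternoon→Andersen.

5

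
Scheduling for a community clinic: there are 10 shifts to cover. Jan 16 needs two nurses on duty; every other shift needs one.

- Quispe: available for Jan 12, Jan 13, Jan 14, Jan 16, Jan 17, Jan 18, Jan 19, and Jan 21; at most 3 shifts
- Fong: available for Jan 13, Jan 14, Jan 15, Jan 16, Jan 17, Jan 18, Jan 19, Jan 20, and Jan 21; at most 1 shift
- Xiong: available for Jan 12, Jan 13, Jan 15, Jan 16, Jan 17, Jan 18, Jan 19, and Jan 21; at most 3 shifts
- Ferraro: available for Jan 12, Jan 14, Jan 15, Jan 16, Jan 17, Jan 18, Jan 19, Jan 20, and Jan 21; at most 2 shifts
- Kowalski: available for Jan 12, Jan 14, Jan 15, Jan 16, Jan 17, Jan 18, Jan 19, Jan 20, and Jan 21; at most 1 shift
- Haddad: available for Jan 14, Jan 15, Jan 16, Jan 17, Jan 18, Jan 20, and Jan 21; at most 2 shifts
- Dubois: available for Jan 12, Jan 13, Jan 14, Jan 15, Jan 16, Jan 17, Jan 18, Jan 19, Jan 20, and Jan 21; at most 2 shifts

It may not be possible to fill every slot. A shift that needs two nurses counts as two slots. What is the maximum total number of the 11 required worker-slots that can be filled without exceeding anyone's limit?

Total capacity across all nurses is 3+1+3+2+1+2+2 = 14, and 11 slots are needed, so at most 11 can be filled.
An assignment achieving 11: Jan 12→Quispe, Jan 13→Quispe, Jan 14→Quispe, Jan 15→Xiong, Jan 16→Xiong+Ferraro, Jan 17→Ferraro, Jan 18→Kowalski, Jan 19→Xiong, Jan 20→Fong, Jan 21→Haddad.
Loads: Quispe 3/3, Fong 1/1, Xiong 3/3, Ferraro 2/2, Kowalski 1/1, Haddad 1/2, Dubois 0/2.

11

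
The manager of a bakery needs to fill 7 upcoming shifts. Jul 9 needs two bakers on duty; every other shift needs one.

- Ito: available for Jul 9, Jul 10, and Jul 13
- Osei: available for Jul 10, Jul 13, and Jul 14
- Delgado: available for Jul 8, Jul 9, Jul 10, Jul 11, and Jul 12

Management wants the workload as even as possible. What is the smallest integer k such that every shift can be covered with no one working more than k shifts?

With 3 bakers and 8 worker-slots to fill, someone must work at least ⌈8/3⌉ = 3 shifts, so k ≥ 3.
k = 3 fails: Shifts {Jul 8, Jul 9, Jul 11, Jul 12} need 5 worker-slots in total, but the bakers available for any of those shifts (Ito and Delgado) can supply at most 4 among them. So no valid schedule exists.
k = 4 works: Jul 8→Delgado, Jul 9→Ito+Delgado, Jul 10→Ito, Jul 11→Delgado, Jul 12→Delgado, Jul 13→Ito, Jul 14→Osei.
Loads: Ito 3, Osei 1, Delgado 4 — all ≤ 4.

4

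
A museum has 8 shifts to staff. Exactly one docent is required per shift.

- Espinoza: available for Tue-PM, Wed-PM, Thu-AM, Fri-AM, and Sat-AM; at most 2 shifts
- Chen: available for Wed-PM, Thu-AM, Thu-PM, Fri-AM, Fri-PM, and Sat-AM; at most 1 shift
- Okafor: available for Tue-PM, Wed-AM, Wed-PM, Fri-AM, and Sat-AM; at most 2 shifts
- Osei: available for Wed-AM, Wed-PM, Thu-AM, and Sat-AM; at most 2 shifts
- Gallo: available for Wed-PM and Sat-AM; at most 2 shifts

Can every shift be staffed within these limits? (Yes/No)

No

Total capacity is 9 and 8 slots are needed, so capacity alone doesn't rule it out.
Shifts {Thu-PM, Fri-PM} need 2 worker-slots in total, but the docents available for any of those shifts (Chen) can supply at most 1 among them. So no valid schedule exists.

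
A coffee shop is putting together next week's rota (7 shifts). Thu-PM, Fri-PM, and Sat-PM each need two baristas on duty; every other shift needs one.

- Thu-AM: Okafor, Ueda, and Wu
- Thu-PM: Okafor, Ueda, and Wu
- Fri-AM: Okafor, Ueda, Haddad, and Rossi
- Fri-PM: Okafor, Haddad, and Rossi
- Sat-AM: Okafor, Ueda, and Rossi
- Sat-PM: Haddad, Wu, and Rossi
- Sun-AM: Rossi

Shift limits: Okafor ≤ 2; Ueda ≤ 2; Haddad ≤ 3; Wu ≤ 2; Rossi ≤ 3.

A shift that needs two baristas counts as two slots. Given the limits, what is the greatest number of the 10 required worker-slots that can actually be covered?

10

Total capacity across all baristas is 2+2+3+2+3 = 12, and 10 slots are needed, so at most 10 can be filled.
An assignment achieving 10: Thu-AM→Okafor, Thu-PM→Okafor+Ueda, Fri-AM→Haddad, Fri-PM→Haddad+Rossi, Sat-AM→Ueda, Sat-PM→Haddad+Wu, Sun-AM→Rossi.
Loads: Okafor 2/2, Ueda 2/2, Haddad 3/3, Wu 1/2, Rossi 2/3.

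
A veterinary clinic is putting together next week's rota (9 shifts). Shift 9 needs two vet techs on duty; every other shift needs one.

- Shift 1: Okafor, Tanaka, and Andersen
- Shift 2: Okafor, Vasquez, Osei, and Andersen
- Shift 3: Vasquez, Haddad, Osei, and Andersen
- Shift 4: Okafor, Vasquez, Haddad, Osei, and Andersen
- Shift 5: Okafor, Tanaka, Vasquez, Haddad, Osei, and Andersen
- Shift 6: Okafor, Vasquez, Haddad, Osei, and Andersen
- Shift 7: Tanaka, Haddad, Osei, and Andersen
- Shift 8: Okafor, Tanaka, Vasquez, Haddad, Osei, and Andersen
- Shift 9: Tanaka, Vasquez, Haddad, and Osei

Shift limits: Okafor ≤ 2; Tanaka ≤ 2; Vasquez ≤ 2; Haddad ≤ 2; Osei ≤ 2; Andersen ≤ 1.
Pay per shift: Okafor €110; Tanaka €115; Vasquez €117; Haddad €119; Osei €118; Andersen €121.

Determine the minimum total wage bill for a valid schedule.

Picking the cheapest available vet tech for each shift independently would cost €1124, but that ignores the shift limits.
An optimal schedule: Shift 1→Okafor, Shift 2→Okafor, Shift 3→Vasquez, Shift 4→Vasquez, Shift 5→Tanaka, Shift 6→Haddad, Shift 7→Tanaka, Shift 8→Osei, Shift 9→Haddad+Osei.
Total: 110 + 110 + 117 + 117 + 115 + 119 + 115 + 118 + 119 + 118 = €1158.

€1158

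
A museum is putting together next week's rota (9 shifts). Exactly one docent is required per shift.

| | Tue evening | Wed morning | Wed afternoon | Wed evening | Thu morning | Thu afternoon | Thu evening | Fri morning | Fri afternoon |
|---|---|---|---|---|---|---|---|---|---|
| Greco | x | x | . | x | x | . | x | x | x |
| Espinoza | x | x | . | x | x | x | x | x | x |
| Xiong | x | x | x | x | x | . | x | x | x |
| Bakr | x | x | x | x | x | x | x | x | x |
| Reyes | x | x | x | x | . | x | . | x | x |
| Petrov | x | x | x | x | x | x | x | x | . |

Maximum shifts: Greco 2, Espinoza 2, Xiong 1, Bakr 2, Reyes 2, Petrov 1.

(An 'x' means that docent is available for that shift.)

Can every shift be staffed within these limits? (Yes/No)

One valid schedule: Tue evening→Bakr, Wed morning→Bakr, Wed afternoon→Xiong, Wed evening→Reyes, Thu morning→Greco, Thu afternoon→Espinoza, Thu evening→Greco, Fri morning→Reyes, Fri afternoon→Espinoza.
Loads: Greco 2/2, Espinoza 2/2, Xiong 1/1, Bakr 2/2, Reyes 2/2, Petrov 0/1 — all within limits.

Yes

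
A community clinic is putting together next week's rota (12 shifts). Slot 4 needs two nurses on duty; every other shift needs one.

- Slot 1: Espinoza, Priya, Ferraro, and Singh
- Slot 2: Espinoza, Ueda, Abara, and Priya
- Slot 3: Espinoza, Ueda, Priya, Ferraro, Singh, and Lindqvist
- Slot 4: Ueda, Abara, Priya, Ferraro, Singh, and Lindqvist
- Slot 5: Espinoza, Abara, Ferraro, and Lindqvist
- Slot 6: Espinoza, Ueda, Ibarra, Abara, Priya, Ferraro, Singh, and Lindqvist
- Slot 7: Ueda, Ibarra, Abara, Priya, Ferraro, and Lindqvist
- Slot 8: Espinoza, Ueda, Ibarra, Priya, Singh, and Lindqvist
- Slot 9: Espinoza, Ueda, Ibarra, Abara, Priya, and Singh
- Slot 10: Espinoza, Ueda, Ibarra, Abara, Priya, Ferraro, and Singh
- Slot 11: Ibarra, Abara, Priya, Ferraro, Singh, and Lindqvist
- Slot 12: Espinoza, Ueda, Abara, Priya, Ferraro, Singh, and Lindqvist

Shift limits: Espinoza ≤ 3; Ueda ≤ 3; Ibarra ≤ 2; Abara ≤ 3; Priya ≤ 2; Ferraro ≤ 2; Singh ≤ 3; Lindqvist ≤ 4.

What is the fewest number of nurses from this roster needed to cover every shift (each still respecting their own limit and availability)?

4

13 slots to fill and no one can take more than 4, so at least ⌈13/4⌉ = 4 nurses are needed.
Espinoza, Ueda, Abara, and Lindqvist alone can cover everything: Slot 1→Espinoza, Slot 2→Espinoza, Slot 3→Espinoza, Slot 4→Ueda+Abara, Slot 5→Abara, Slot 6→Lindqvist, Slot 7→Lindqvist, Slot 8→Lindqvist, Slot 9→Ueda, Slot 10→Ueda, Slot 11→Abara, Slot 12→Lindqvist.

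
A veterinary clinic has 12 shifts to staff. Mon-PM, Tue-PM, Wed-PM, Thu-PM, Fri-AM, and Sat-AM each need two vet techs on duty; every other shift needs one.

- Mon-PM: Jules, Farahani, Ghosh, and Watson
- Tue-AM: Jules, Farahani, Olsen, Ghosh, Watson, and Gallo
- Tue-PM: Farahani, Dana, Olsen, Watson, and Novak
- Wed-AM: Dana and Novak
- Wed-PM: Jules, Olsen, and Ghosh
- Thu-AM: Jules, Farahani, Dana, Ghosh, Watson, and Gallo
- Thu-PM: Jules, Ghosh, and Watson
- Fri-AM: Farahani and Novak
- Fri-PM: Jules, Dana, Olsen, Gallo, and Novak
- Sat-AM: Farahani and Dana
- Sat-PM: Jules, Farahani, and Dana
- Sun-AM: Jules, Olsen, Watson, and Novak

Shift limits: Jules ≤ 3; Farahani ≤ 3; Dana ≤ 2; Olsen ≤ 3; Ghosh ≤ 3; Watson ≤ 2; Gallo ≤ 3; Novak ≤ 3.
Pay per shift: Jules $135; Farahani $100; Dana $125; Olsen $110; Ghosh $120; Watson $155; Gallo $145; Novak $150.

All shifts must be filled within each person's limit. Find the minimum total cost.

$2230

Fri-AM can only be covered by Farahani and Novak, so that assignment is forced.
Sat-AM can only be covered by Farahani and Dana, so that assignment is forced.
Picking the cheapest available vet tech for each shift independently would cost $2035, but that ignores the shift limits.
An optimal schedule: Mon-PM→Ghosh+Jules, Tue-AM→Gallo, Tue-PM→Farahani+Olsen, Wed-AM→Dana, Wed-PM→Olsen+Ghosh, Thu-AM→Gallo, Thu-PM→Ghosh+Jules, Fri-AM→Farahani+Novak, Fri-PM→Gallo, Sat-AM→Farahani+Dana, Sat-PM→Jules, Sun-AM→Olsen.
Total: 120 + 135 + 145 + 100 + 110 + 125 + 110 + 120 + 145 + 120 + 135 + 100 + 150 + 145 + 100 + 125 + 135 + 110 = $2230.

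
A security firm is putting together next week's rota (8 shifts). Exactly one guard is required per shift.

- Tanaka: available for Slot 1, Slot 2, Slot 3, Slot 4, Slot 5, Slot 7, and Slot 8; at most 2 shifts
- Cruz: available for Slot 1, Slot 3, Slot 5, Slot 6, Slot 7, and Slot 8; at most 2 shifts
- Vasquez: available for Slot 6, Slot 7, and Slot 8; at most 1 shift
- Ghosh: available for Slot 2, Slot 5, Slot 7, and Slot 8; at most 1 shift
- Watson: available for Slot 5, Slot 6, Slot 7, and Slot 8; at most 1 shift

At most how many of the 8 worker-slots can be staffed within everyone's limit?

7

Total capacity across all guards is 2+2+1+1+1 = 7, and 8 slots are needed, so at most 7 can be filled.
An assignment achieving 7: Slot 1→Tanaka, Slot 2→Ghosh, Slot 3→Cruz, Slot 4→Tanaka, Slot 5→Watson, Slot 6→Cruz, Slot 7→Vasquez.
Loads: Tanaka 2/2, Cruz 2/2, Vasquez 1/1, Ghosh 1/1, Watson 1/1.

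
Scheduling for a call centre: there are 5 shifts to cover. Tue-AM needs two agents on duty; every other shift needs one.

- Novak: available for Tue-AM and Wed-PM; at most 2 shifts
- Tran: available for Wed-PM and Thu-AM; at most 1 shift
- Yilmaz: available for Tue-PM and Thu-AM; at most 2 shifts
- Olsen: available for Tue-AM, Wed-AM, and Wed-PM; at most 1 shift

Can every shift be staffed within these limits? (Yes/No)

Total capacity is 6 and 6 slots are needed, so capacity alone doesn't rule it out.
Shifts {Tue-AM, Wed-AM} need 3 worker-slots in total, but the agents available for any of those shifts (Novak and Olsen) can supply at most 2 among them. So no valid schedule exists.

No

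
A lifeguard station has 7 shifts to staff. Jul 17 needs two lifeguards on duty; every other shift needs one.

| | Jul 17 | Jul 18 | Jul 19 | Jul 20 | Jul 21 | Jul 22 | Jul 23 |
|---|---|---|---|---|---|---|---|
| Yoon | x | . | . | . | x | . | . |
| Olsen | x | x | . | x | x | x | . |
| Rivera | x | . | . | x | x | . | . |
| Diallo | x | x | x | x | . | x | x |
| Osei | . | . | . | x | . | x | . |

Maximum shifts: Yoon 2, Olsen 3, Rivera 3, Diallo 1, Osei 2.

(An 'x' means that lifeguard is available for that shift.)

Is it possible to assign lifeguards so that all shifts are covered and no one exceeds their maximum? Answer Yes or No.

Total capacity is 11 and 8 slots are needed, so capacity alone doesn't rule it out.
Shifts {Jul 19, Jul 23} need 2 worker-slots in total, but the lifeguards available for any of those shifts (Diallo) can supply at most 1 among them. So no valid schedule exists.

No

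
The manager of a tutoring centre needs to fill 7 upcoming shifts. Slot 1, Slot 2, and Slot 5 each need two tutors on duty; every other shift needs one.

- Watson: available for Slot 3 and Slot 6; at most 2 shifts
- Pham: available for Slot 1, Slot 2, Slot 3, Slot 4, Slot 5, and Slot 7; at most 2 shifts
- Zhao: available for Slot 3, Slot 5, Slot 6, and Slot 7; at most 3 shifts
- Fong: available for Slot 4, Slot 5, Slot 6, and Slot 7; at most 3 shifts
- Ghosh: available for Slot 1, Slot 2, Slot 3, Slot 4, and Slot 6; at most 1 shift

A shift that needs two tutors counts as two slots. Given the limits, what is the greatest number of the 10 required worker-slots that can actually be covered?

9

Total capacity across all tutors is 2+2+3+3+1 = 11, and 10 slots are needed, so at most 10 can be filled.
Shifts {Slot 1, Slot 2} need 4 slots but only Pham and Ghosh are available for them, supplying at most 3 — so at least 1 slot must go unfilled.
An assignment achieving 9: Slot 1→Pham+Ghosh, Slot 2→Pham, Slot 3→Watson, Slot 4→Fong, Slot 5→Zhao+Fong, Slot 6→Watson, Slot 7→Zhao.
Loads: Watson 2/2, Pham 2/2, Zhao 2/3, Fong 2/3, Ghosh 1/1.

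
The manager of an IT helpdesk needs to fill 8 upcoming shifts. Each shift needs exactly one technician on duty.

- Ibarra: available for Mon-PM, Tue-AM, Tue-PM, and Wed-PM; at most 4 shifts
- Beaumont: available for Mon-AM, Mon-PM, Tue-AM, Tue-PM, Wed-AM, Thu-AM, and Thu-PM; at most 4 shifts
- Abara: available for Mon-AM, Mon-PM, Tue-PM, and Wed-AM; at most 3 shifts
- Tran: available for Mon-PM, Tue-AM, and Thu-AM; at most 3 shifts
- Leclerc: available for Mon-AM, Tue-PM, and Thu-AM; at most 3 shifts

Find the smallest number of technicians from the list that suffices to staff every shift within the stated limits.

8 slots to fill and no one can take more than 4, so at least ⌈8/4⌉ = 2 technicians are needed.
Ibarra and Beaumont alone can cover everything: Mon-AM→Beaumont, Mon-PM→Ibarra, Tue-AM→Ibarra, Tue-PM→Ibarra, Wed-AM→Beaumont, Wed-PM→Ibarra, Thu-AM→Beaumont, Thu-PM→Beaumont.

2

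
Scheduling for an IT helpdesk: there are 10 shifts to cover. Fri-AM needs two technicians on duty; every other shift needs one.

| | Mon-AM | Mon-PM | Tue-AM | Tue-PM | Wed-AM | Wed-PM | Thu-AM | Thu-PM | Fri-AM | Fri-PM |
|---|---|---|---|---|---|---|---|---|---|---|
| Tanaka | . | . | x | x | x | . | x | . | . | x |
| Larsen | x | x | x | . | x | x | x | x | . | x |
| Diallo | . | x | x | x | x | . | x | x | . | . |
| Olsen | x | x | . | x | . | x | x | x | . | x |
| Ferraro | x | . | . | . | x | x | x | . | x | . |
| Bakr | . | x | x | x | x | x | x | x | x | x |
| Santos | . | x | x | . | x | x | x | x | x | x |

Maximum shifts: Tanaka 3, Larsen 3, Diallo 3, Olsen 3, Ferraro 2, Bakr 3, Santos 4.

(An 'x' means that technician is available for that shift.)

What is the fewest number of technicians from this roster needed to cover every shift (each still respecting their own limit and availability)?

11 slots to fill and no one can take more than 4, so at least ⌈11/4⌉ = 3 technicians are needed.
Any 3 technicians together have capacity at most 4+3+3 = 10 < 11 slots, so 3 can never suffice.
Tanaka, Larsen, Ferraro, and Bakr alone can cover everything: Mon-AM→Larsen, Mon-PM→Larsen, Tue-AM→Tanaka, Tue-PM→Tanaka, Wed-AM→Bakr, Wed-PM→Ferraro, Thu-AM→Bakr, Thu-PM→Larsen, Fri-AM→Ferraro+Bakr, Fri-PM→Tanaka.

4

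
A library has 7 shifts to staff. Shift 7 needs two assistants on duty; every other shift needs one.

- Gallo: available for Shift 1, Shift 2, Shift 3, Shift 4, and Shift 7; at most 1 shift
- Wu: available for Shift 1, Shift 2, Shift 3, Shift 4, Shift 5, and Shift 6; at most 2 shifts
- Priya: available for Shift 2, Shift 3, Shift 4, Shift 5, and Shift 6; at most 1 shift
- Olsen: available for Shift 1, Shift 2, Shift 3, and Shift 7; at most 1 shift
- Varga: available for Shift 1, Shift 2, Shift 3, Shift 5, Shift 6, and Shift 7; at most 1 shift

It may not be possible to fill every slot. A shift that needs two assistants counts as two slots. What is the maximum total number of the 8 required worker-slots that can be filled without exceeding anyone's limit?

Total capacity across all assistants is 1+2+1+1+1 = 6, and 8 slots are needed, so at most 6 can be filled.
An assignment achieving 6: Shift 2→Priya, Shift 4→Gallo, Shift 5→Wu, Shift 6→Wu, Shift 7→Olsen+Varga.
Loads: Gallo 1/1, Wu 2/2, Priya 1/1, Olsen 1/1, Varga 1/1.

6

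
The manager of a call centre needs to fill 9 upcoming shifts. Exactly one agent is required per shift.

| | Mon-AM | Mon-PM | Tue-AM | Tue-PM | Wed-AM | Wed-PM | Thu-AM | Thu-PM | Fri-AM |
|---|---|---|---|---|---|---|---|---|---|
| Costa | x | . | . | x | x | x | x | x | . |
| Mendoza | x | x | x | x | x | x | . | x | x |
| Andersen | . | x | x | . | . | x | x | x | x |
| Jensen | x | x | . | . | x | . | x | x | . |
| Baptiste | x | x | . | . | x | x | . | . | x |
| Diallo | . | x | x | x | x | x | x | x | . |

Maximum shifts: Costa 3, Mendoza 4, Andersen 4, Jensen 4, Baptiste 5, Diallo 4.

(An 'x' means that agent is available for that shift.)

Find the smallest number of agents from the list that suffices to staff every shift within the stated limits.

2

9 slots to fill and no one can take more than 5, so at least ⌈9/5⌉ = 2 agents are needed.
Baptiste and Diallo alone can cover everything: Mon-AM→Baptiste, Mon-PM→Baptiste, Tue-AM→Diallo, Tue-PM→Diallo, Wed-AM→Baptiste, Wed-PM→Baptiste, Thu-AM→Diallo, Thu-PM→Diallo, Fri-AM→Baptiste.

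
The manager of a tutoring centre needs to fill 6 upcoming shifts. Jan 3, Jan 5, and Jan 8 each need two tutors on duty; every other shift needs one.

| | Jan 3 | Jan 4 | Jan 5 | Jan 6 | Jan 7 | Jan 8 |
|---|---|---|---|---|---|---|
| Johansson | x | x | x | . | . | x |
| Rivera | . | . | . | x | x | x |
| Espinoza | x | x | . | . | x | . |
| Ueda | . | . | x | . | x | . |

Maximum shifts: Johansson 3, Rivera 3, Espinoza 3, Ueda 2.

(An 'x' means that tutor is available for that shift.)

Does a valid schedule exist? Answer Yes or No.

Yes

Jan 3 can only be covered by Johansson and Espinoza, so that assignment is forced.
Jan 5 can only be covered by Johansson and Ueda, so that assignment is forced.
Jan 6 can only be covered by Rivera, so that assignment is forced.
One valid schedule: Jan 3→Johansson+Espinoza, Jan 4→Espinoza, Jan 5→Johansson+Ueda, Jan 6→Rivera, Jan 7→Rivera, Jan 8→Johansson+Rivera.
Loads: Johansson 3/3, Rivera 3/3, Espinoza 2/3, Ueda 1/2 — all within limits.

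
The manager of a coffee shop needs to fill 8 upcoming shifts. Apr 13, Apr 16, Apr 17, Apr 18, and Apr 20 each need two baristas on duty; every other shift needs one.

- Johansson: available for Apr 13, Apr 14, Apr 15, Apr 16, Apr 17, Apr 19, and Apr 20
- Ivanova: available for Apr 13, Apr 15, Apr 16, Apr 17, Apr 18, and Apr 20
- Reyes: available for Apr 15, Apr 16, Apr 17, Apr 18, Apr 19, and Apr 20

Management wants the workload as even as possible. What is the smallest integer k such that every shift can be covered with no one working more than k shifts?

With 3 baristas and 13 worker-slots to fill, someone must work at least ⌈13/3⌉ = 5 shifts, so k ≥ 5.
k = 5 works: Apr 13→Johansson+Ivanova, Apr 14→Johansson, Apr 15→Johansson, Apr 16→Johansson+Ivanova, Apr 17→Ivanova+Reyes, Apr 18→Ivanova+Reyes, Apr 19→Johansson, Apr 20→Ivanova+Reyes.
Loads: Johansson 5, Ivanova 5, Reyes 3 — all ≤ 5.

5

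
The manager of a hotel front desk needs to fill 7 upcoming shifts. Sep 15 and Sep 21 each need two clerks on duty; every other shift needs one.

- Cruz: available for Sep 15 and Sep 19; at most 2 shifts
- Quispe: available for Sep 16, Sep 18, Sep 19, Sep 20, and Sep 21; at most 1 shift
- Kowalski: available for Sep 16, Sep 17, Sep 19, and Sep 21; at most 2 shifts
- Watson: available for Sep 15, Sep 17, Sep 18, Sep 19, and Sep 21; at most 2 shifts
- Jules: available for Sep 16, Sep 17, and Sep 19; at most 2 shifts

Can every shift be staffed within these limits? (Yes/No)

Total capacity is 9 and 9 slots are needed, so capacity alone doesn't rule it out.
Shifts {Sep 15, Sep 18, Sep 20, Sep 21} need 6 worker-slots in total, but the clerks available for any of those shifts (Cruz, Quispe, Kowalski, and Watson) can supply at most 5 among them. So no valid schedule exists.

No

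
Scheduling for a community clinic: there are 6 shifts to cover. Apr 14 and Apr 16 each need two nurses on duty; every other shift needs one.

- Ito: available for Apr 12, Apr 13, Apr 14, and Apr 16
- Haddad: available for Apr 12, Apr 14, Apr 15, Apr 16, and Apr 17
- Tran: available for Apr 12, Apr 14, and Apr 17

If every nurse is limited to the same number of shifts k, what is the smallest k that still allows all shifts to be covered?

With 3 nurses and 8 worker-slots to fill, someone must work at least ⌈8/3⌉ = 3 shifts, so k ≥ 3.
k = 3 works: Apr 12→Tran, Apr 13→Ito, Apr 14→Ito+Tran, Apr 15→Haddad, Apr 16→Ito+Haddad, Apr 17→Haddad.
Loads: Ito 3, Haddad 3, Tran 2 — all ≤ 3.

3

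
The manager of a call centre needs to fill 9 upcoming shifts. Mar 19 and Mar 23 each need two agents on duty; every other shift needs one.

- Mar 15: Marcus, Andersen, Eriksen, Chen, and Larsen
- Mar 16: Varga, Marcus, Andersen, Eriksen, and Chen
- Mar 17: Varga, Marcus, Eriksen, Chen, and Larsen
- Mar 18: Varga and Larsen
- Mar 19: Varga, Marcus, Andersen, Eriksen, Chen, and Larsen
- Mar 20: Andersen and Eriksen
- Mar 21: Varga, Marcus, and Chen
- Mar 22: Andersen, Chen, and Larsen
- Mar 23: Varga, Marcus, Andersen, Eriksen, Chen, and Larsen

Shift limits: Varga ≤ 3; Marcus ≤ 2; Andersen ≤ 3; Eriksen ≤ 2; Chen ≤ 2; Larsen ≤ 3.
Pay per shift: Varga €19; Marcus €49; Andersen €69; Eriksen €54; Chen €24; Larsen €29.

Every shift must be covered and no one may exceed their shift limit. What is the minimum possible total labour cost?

Picking the cheapest available agent for each shift independently would cost €264, but that ignores the shift limits.
An optimal schedule: Mar 15→Chen, Mar 16→Varga, Mar 17→Larsen, Mar 18→Varga, Mar 19→Larsen+Marcus, Mar 20→Eriksen, Mar 21→Varga, Mar 22→Chen, Mar 23→Larsen+Marcus.
Total: 24 + 19 + 29 + 19 + 29 + 49 + 54 + 19 + 24 + 29 + 49 = €344.

€344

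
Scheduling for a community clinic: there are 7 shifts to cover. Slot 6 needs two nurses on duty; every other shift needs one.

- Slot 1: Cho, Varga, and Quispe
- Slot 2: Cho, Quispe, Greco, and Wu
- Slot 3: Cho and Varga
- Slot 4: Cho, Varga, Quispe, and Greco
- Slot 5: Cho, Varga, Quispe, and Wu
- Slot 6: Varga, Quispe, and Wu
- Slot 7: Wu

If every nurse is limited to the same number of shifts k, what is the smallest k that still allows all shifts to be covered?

2

With 5 nurses and 8 worker-slots to fill, someone must work at least ⌈8/5⌉ = 2 shifts, so k ≥ 2.
k = 2 works: Slot 1→Cho, Slot 2→Quispe, Slot 3→Cho, Slot 4→Varga, Slot 5→Wu, Slot 6→Varga+Quispe, Slot 7→Wu.
Loads: Cho 2, Varga 2, Quispe 2, Greco 0, Wu 2 — all ≤ 2.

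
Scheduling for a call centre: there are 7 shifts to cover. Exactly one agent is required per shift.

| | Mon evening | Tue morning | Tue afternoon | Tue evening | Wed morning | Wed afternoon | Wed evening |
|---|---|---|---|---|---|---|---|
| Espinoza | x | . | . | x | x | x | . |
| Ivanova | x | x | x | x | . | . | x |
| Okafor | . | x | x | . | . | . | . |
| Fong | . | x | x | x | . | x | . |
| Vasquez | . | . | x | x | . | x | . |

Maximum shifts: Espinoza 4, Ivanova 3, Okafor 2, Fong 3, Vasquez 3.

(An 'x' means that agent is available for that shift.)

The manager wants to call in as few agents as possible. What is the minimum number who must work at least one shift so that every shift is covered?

7 slots to fill and no one can take more than 4, so at least ⌈7/4⌉ = 2 agents are needed.
Espinoza and Ivanova alone can cover everything: Mon evening→Espinoza, Tue morning→Ivanova, Tue afternoon→Ivanova, Tue evening→Espinoza, Wed morning→Espinoza, Wed afternoon→Espinoza, Wed evening→Ivanova.

2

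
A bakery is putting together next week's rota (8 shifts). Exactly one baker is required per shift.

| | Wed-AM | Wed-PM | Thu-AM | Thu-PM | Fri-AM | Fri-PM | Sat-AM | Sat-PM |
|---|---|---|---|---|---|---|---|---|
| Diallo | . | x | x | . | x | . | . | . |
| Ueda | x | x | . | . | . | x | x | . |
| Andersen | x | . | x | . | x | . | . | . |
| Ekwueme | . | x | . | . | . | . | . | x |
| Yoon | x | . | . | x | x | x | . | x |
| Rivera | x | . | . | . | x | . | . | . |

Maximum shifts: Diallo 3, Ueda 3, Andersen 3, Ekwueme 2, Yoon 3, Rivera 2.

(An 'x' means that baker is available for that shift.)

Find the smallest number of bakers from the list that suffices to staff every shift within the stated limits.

3

8 slots to fill and no one can take more than 3, so at least ⌈8/3⌉ = 3 bakers are needed.
Diallo, Ueda, and Yoon alone can cover everything: Wed-AM→Ueda, Wed-PM→Diallo, Thu-AM→Diallo, Thu-PM→Yoon, Fri-AM→Diallo, Fri-PM→Ueda, Sat-AM→Ueda, Sat-PM→Yoon.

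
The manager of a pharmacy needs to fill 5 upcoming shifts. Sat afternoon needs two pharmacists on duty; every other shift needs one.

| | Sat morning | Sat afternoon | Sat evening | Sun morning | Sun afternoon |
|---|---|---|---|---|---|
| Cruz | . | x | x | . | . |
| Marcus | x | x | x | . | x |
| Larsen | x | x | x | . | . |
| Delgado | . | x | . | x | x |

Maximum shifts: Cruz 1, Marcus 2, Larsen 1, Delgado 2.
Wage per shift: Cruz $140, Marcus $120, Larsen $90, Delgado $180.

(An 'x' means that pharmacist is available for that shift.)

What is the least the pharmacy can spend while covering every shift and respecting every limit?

Sun morning can only be covered by Delgado, so that assignment is forced.
Picking the cheapest available pharmacist for each shift independently would cost $690, but that ignores the shift limits.
An optimal schedule: Sat morning→Marcus, Sat afternoon→Larsen+Delgado, Sat evening→Cruz, Sun morning→Delgado, Sun afternoon→Marcus.
Total: 120 + 90 + 180 + 140 + 180 + 120 = $830.

$830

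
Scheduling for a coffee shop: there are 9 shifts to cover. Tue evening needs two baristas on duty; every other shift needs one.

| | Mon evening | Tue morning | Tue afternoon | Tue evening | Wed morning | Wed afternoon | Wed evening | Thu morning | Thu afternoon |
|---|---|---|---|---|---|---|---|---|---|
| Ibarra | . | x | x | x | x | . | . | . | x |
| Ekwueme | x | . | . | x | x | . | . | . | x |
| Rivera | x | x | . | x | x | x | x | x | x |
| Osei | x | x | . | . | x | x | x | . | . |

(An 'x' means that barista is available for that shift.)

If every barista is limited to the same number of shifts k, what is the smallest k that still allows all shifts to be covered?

3

With 4 baristas and 10 worker-slots to fill, someone must work at least ⌈10/4⌉ = 3 shifts, so k ≥ 3.
k = 3 works: Mon evening→Ekwueme, Tue morning→Ibarra, Tue afternoon→Ibarra, Tue evening→Ibarra+Ekwueme, Wed morning→Osei, Wed afternoon→Rivera, Wed evening→Rivera, Thu morning→Rivera, Thu afternoon→Ekwueme.
Loads: Ibarra 3, Ekwueme 3, Rivera 3, Osei 1 — all ≤ 3.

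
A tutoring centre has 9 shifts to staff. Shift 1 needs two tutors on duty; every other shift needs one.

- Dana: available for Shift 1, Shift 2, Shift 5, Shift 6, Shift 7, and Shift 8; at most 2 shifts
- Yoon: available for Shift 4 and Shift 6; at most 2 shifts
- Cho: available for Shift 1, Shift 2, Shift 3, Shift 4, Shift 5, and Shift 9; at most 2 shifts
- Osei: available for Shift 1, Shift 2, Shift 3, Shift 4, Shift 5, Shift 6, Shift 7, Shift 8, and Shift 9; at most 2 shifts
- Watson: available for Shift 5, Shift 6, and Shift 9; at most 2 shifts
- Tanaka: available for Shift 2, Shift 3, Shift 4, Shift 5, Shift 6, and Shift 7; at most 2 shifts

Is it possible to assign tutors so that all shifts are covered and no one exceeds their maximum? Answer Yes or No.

One valid schedule: Shift 1→Dana+Cho, Shift 2→Tanaka, Shift 3→Cho, Shift 4→Yoon, Shift 5→Watson, Shift 6→Yoon, Shift 7→Osei, Shift 8→Dana, Shift 9→Osei.
Loads: Dana 2/2, Yoon 2/2, Cho 2/2, Osei 2/2, Watson 1/2, Tanaka 1/2 — all within limits.

Yes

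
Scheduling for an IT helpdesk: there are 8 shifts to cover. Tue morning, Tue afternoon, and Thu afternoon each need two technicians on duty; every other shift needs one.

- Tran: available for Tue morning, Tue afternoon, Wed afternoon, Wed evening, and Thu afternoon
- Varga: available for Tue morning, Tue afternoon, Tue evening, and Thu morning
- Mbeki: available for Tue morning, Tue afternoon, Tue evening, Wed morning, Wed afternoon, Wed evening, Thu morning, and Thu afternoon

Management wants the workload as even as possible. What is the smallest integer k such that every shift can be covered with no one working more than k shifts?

4

With 3 technicians and 11 worker-slots to fill, someone must work at least ⌈11/3⌉ = 4 shifts, so k ≥ 4.
k = 4 works: Tue morning→Tran+Varga, Tue afternoon→Varga+Mbeki, Tue evening→Varga, Wed morning→Mbeki, Wed afternoon→Tran, Wed evening→Tran, Thu morning→Varga, Thu afternoon→Tran+Mbeki.
Loads: Tran 4, Varga 4, Mbeki 3 — all ≤ 4.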